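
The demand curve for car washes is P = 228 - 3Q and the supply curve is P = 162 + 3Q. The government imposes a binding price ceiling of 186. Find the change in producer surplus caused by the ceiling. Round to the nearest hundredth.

-85.50

Free-market equilibrium: 228 - 3Q = 162 + 3Q gives Q* = 11, P* = 195.
At P = 186, sellers supply (186 - 162)/3 = 8 while buyers want more, so the quantity traded is 8 at price 186.
PS goes from (1/2)(11)(33) = 181.5 to 96 (computed as (186 - 162)(8) - (1/2)(3)(8)^2), a change of -85.5.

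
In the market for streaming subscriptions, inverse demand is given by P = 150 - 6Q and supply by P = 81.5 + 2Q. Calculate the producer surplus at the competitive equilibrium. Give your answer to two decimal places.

Set 150 - 6Q = 81.5 + 2Q, which gives 68.5 = 8Q, so Q* = 8.5625 and P* = 150 - 6(8.5625) = 98.625.
Producer surplus is the triangle above supply below P*: (1/2)(8.5625)(98.625 - 81.5) = (1/2)(8.5625)(17.125) = 73.3164.

73.32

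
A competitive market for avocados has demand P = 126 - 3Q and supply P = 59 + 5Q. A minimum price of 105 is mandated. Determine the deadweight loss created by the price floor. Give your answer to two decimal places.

Without the control, 126 - 3Q = 59 + 5Q so Q* = 8.375 and P* = 100.875.
At the floor price 105, quantity demanded is (126 - 105)/3 = 7; demand is the short side, so Q = 7 trades at P = 105.
The lost-trades triangle has base Q* - 7 = 1.375 and height equal to the gap between the curves at Q = 7, which is 105 - 94 = 11. DWL = (1/2)(1.375)(11) = 7.5625.

7.56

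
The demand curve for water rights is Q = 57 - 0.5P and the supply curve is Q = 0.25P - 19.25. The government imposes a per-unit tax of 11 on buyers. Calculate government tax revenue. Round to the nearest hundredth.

47.67

Rewriting demand in inverse form: P = 114 - 2Q.
Rewriting supply in inverse form: P = 77 + 4Q.
Pre-tax equilibrium: 114 - 2Q = 77 + 4Q gives Q* = 6.1667, P* = 101.6667.
With the tax, buyers' net willingness to pay falls by 11: (114 - 11) - 2Q = 77 + 4Q, so Q_t = 4.3333. Buyers pay P_b = 105.3333; sellers receive P_s = P_b - 11 = 94.3333.
Tax revenue = t x Q_t = 11 x 4.3333 = 47.6667.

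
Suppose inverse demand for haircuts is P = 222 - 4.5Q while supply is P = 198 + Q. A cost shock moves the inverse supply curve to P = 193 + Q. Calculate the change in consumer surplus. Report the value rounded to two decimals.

19.71

Initial equilibrium: Q_0 = 4.3636, P_0 = 202.3636; CS_0 = (1/2)(4.3636)(19.6364) = 42.843, PS_0 = (1/2)(4.3636)(4.3636) = 9.5207.
New equilibrium: 222 - 4.5Q = 193 + Q gives Q_1 = 5.2727, P_1 = 198.2727; CS_1 = 62.5537, PS_1 = 13.9008.
Change in consumer surplus = 62.5537 - 42.843 = 19.7107.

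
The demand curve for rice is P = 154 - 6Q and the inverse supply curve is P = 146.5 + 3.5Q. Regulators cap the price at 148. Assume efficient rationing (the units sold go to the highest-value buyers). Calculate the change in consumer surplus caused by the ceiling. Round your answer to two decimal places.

Free-market equilibrium: 154 - 6Q = 146.5 + 3.5Q gives Q* = 0.7895, P* = 149.2632.
At the ceiling price 148, quantity supplied is (148 - 146.5)/3.5 = 0.4286; supply is the short side, so Q = 0.4286 trades at P = 148.
CS goes from (1/2)(0.7895)(4.7368) = 1.8698 to 2.0204 (computed as (154 - 148)(0.4286) - (1/2)(6)(0.4286)^2), a change of 0.1506.

0.15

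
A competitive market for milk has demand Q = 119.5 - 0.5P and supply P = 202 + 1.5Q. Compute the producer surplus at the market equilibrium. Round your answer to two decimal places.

Rewriting demand in inverse form: P = 239 - 2Q.
Set 239 - 2Q = 202 + 1.5Q, which gives 37 = 3.5Q, so Q* = 10.5714 and P* = 239 - 2(10.5714) = 217.8571.
PS is the area between P* and the supply curve from 0 to Q*: (1/2)(10.5714)(15.8571) = 83.8163.

83.82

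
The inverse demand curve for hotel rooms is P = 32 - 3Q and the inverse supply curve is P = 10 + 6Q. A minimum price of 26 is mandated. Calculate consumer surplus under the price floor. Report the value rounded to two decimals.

Free-market equilibrium: 32 - 3Q = 10 + 6Q gives Q* = 2.4444, P* = 24.6667.
At the floor price 26, quantity demanded is (32 - 26)/3 = 2; demand is the short side, so Q = 2 trades at P = 26.
CS is the triangle under demand above 26: (1/2)(2)(32 - 26) = 6.

6.00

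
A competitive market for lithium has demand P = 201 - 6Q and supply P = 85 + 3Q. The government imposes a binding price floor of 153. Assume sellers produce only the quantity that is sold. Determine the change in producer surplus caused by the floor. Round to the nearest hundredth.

198.81

Free-market equilibrium: 201 - 6Q = 85 + 3Q gives Q* = 12.8889, P* = 123.6667.
At P = 153, buyers demand (201 - 153)/6 = 8 while sellers would supply more, so the quantity traded is 8 at price 153.
PS goes from (1/2)(12.8889)(38.6667) = 249.1852 to 448 (computed as (153 - 85)(8) - (1/2)(3)(8)^2), a change of 198.8148.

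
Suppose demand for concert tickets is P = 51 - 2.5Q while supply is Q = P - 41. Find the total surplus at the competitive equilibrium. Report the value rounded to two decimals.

Rewriting supply in inverse form: P = 41 + Q.
Equilibrium: 51 - 2.5Q = 41 + Q, so Q* = 2.8571 and P* = 43.8571.
Total surplus is the full triangle between the curves from 0 to Q*: (1/2)(2.8571)(51 - 41) = 14.2857.

14.29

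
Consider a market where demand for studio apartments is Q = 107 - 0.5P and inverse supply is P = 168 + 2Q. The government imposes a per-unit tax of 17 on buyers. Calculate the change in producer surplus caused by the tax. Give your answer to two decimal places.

Rewriting demand in inverse form: P = 214 - 2Q.
Without the tax, 214 - 2Q = 168 + 2Q so Q* = 11.5 and P* = 191.
With the tax, buyers' net willingness to pay falls by 17: (214 - 17) - 2Q = 168 + 2Q, so Q_t = 7.25. Buyers pay P_b = 199.5; sellers receive P_s = P_b - 17 = 182.5.
Producers lose the trapezoid between P_s and P* out to Q_t plus the triangle from Q_t to Q*: change in PS = 52.5625 - 132.25 = -79.6875.

-79.69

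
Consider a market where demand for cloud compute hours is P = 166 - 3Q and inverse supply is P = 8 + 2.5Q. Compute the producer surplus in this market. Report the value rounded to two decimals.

Set 166 - 3Q = 8 + 2.5Q, which gives 158 = 5.5Q, so Q* = 28.7273 and P* = 166 - 3(28.7273) = 79.8182.
PS is the area between P* and the supply curve from 0 to Q*: (1/2)(28.7273)(71.8182) = 1031.5702.

1031.57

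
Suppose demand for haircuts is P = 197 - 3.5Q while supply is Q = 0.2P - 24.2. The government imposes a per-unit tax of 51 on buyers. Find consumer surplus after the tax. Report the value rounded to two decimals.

15.14

Rewriting supply in inverse form: P = 121 + 5Q.
Without the tax, 197 - 3.5Q = 121 + 5Q so Q* = 8.9412 and P* = 165.7059.
With the tax, buyers' net willingness to pay falls by 51: (197 - 51) - 3.5Q = 121 + 5Q, so Q_t = 2.9412. Buyers pay P_b = 186.7059; sellers receive P_s = P_b - 51 = 135.7059.
CS = (1/2)(Q_t)(197 - P_b) = (1/2)(2.9412)(10.2941) = 15.1384.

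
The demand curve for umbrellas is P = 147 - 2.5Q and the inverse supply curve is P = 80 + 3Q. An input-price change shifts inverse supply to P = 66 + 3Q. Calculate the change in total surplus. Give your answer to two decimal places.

188.36

Initial equilibrium: Q_0 = 12.1818, P_0 = 116.5455; CS_0 = (1/2)(12.1818)(30.4545) = 185.4959, PS_0 = (1/2)(12.1818)(36.5455) = 222.595.
New equilibrium: 147 - 2.5Q = 66 + 3Q gives Q_1 = 14.7273, P_1 = 110.1818; CS_1 = 271.1157, PS_1 = 325.3388.
Change in total surplus = (271.1157 + 325.3388) - (185.4959 + 222.595) = 188.3636.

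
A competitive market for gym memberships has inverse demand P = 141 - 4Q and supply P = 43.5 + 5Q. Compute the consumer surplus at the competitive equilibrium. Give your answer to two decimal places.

234.72

Setting demand equal to supply, 97.5 = 9Q, so Q* = 10.8333 and P* = 97.6667.
The demand choke price is 141, so CS = (1/2)(Q*)(141 - P*) = (1/2)(10.8333)(43.3333) = 234.7222.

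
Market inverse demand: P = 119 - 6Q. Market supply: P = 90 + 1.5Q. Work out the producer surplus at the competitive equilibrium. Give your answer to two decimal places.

Setting demand equal to supply, 29 = 7.5Q, so Q* = 3.8667 and P* = 95.8.
PS is the area between P* and the supply curve from 0 to Q*: (1/2)(3.8667)(5.8) = 11.2133.

11.21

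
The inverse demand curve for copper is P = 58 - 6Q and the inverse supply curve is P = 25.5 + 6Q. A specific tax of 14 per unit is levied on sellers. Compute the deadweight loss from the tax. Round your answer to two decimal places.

8.17

Pre-tax equilibrium: 58 - 6Q = 25.5 + 6Q gives Q* = 2.7083, P* = 41.75.
A tax on sellers shifts supply up by 14: 58 - 6Q = 25.5 + 6Q + 14, so Q_t = 1.5417. Buyers pay P_b = 48.75; sellers receive P_s = P_b - 14 = 34.75.
Deadweight loss is the triangle between the curves from Q_t to Q*: (1/2)(2.7083 - 1.5417)(14) = 8.1667.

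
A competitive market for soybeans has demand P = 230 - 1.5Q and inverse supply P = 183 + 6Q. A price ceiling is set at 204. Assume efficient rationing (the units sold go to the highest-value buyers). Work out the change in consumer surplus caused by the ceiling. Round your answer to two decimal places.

Free-market equilibrium: 230 - 1.5Q = 183 + 6Q gives Q* = 6.2667, P* = 220.6.
At the ceiling price 204, quantity supplied is (204 - 183)/6 = 3.5; supply is the short side, so Q = 3.5 trades at P = 204.
CS goes from (1/2)(6.2667)(9.4) = 29.4533 to 81.8125 (computed as (230 - 204)(3.5) - (1/2)(1.5)(3.5)^2), a change of 52.3592.

52.36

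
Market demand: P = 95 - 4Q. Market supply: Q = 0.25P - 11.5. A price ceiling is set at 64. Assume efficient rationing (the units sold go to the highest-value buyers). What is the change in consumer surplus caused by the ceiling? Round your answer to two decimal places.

23.97

Rewriting supply in inverse form: P = 46 + 4Q.
Free-market equilibrium: 95 - 4Q = 46 + 4Q gives Q* = 6.125, P* = 70.5.
At P = 64, sellers supply (64 - 46)/4 = 4.5 while buyers want more, so the quantity traded is 4.5 at price 64.
CS goes from (1/2)(6.125)(24.5) = 75.0312 to 99 (computed as (95 - 64)(4.5) - (1/2)(4)(4.5)^2), a change of 23.9688.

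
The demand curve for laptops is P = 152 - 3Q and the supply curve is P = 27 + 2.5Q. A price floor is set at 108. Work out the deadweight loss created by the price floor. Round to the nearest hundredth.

Without the control, 152 - 3Q = 27 + 2.5Q so Q* = 22.7273 and P* = 83.8182.
At P = 108, buyers demand (152 - 108)/3 = 14.6667 while sellers would supply more, so the quantity traded is 14.6667 at price 108.
At Q = 14.6667 the demand price is 108 and the supply price is 63.6667. Deadweight loss is the triangle between the curves from 14.6667 to 22.7273: (1/2)(108 - 63.6667)(22.7273 - 14.6667) = 178.6768.

178.68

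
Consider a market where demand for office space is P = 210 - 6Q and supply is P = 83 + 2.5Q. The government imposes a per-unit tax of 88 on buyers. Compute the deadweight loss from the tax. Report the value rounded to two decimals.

455.53

Without the tax, 210 - 6Q = 83 + 2.5Q so Q* = 14.9412 and P* = 120.3529.
A tax on buyers shifts demand down by 88: (210 - 88) - 6Q = 83 + 2.5Q, so Q_t = 4.5882. Buyers pay P_b = 182.4706; sellers receive P_s = P_b - 88 = 94.4706.
The welfare triangle lost has base Q* - Q_t = 10.3529 and height t = 88, so DWL = (1/2)(10.3529)(88) = 455.5294.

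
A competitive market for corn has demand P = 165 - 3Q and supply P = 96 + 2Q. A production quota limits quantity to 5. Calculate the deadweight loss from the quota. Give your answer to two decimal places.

Unrestricted equilibrium: Q* = (165 - 96)/(3 + 2) = 13.8.
At Q = 5 the demand price is 165 - 3(5) = 150 and the supply price is 96 + 2(5) = 106.
DWL = (1/2)(gap between curves at 5) x (Q* - 5) = (1/2)(44)(8.8) = 193.6.

193.60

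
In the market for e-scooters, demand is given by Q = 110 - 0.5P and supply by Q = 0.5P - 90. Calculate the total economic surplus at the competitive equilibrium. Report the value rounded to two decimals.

Rewriting demand in inverse form: P = 220 - 2Q.
Rewriting supply in inverse form: P = 180 + 2Q.
Setting demand equal to supply, 40 = 4Q, so Q* = 10 and P* = 200.
CS = (1/2)(10)(20) = 100 and PS = (1/2)(10)(20) = 100, so total surplus = 200.

200.00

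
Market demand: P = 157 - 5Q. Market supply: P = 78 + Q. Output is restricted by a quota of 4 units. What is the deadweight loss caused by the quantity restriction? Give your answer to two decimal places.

Unrestricted equilibrium: Q* = (157 - 78)/(5 + 1) = 13.1667.
At Q = 4 the demand price is 157 - 5(4) = 137 and the supply price is 78 + (4) = 82.
Deadweight loss is the triangle between the curves from 4 to 13.1667: (1/2)(137 - 82)(13.1667 - 4) = 252.0833.

252.08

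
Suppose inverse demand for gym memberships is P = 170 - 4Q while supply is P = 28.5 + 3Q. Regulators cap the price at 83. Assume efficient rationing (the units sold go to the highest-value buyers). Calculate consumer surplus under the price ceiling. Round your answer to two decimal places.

Without the control, 170 - 4Q = 28.5 + 3Q so Q* = 20.2143 and P* = 89.1429.
At P = 83, sellers supply (83 - 28.5)/3 = 18.1667 while buyers want more, so the quantity traded is 18.1667 at price 83.
The demand price at Q = 18.1667 is 97.3333. CS is the trapezoid between demand and 83 over [0, 18.1667]: (1/2)[(170 - 83) + (97.3333 - 83)](18.1667) = 920.4444.

920.44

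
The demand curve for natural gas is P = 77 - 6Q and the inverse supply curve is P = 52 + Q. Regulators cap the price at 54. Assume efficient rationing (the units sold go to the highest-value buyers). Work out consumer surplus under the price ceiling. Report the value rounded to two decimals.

Without the control, 77 - 6Q = 52 + Q so Q* = 3.5714 and P* = 55.5714.
At the ceiling price 54, quantity supplied is (54 - 52)/1 = 2; supply is the short side, so Q = 2 trades at P = 54.
The demand price at Q = 2 is 65. CS is the trapezoid between demand and 54 over [0, 2]: (1/2)[(77 - 54) + (65 - 54)](2) = 34.

34.00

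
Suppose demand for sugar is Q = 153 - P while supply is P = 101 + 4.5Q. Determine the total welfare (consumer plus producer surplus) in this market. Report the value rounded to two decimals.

245.82

Rewriting demand in inverse form: P = 153 - Q.
Set 153 - Q = 101 + 4.5Q, which gives 52 = 5.5Q, so Q* = 9.4545 and P* = 153 - (9.4545) = 143.5455.
Total surplus is the full triangle between the curves from 0 to Q*: (1/2)(9.4545)(153 - 101) = 245.8182.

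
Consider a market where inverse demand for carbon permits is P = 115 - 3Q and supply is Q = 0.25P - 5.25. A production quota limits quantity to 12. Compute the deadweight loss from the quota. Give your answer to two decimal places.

7.14

Rewriting supply in inverse form: P = 21 + 4Q.
Without the quota, 115 - 3Q = 21 + 4Q gives Q* = 13.4286.
At Q = 12 the demand price is 115 - 3(12) = 79 and the supply price is 21 + 4(12) = 69.
Deadweight loss is the triangle between the curves from 12 to 13.4286: (1/2)(79 - 69)(13.4286 - 12) = 7.1429.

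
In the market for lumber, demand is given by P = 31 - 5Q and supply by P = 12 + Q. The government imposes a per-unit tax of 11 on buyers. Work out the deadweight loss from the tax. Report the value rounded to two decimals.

10.08

Pre-tax equilibrium: 31 - 5Q = 12 + Q gives Q* = 3.1667, P* = 15.1667.
With the tax, buyers' net willingness to pay falls by 11: (31 - 11) - 5Q = 12 + Q, so Q_t = 1.3333. Buyers pay P_b = 24.3333; sellers receive P_s = P_b - 11 = 13.3333.
The welfare triangle lost has base Q* - Q_t = 1.8333 and height t = 11, so DWL = (1/2)(1.8333)(11) = 10.0833.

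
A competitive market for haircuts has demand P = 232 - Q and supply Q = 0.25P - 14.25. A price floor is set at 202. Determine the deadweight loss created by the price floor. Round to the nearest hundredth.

Rewriting supply in inverse form: P = 57 + 4Q.
Free-market equilibrium: 232 - Q = 57 + 4Q gives Q* = 35, P* = 197.
At P = 202, buyers demand (232 - 202)/1 = 30 while sellers would supply more, so the quantity traded is 30 at price 202.
At Q = 30 the demand price is 202 and the supply price is 177. Deadweight loss is the triangle between the curves from 30 to 35: (1/2)(202 - 177)(35 - 30) = 62.5.

62.50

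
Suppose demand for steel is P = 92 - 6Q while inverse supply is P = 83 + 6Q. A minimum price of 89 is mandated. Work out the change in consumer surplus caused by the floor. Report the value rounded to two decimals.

Free-market equilibrium: 92 - 6Q = 83 + 6Q gives Q* = 0.75, P* = 87.5.
At P = 89, buyers demand (92 - 89)/6 = 0.5 while sellers would supply more, so the quantity traded is 0.5 at price 89.
CS goes from (1/2)(0.75)(4.5) = 1.6875 to 0.75 (computed as (92 - 89)(0.5) - (1/2)(6)(0.5)^2), a change of -0.9375.

-0.94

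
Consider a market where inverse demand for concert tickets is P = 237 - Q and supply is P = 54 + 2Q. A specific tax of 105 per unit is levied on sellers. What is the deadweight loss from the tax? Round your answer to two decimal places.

1837.50

Without the tax, 237 - Q = 54 + 2Q so Q* = 61 and P* = 176.
A tax on sellers shifts supply up by 105: 237 - Q = 54 + 2Q + 105, so Q_t = 26. Buyers pay P_b = 211; sellers receive P_s = P_b - 105 = 106.
The welfare triangle lost has base Q* - Q_t = 35 and height t = 105, so DWL = (1/2)(35)(105) = 1837.5.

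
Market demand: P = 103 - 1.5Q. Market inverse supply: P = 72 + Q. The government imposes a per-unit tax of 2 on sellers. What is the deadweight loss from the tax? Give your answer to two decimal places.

Without the tax, 103 - 1.5Q = 72 + Q so Q* = 12.4 and P* = 84.4.
With the tax, sellers need 2 more per unit: 103 - 1.5Q = 72 + Q + 2, so Q_t = 11.6. Buyers pay P_b = 85.6; sellers receive P_s = P_b - 2 = 83.6.
The welfare triangle lost has base Q* - Q_t = 0.8 and height t = 2, so DWL = (1/2)(0.8)(2) = 0.8.

0.80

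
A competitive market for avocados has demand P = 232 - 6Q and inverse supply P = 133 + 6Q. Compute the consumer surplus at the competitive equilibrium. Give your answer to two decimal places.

Equilibrium: 232 - 6Q = 133 + 6Q, so Q* = 8.25 and P* = 182.5.
Consumer surplus is the triangle under demand above P*: (1/2)(8.25)(232 - 182.5) = (1/2)(8.25)(49.5) = 204.1875.

204.19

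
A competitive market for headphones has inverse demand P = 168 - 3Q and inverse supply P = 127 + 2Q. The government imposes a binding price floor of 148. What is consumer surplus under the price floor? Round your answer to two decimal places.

66.67

Without the control, 168 - 3Q = 127 + 2Q so Q* = 8.2 and P* = 143.4.
At P = 148, buyers demand (168 - 148)/3 = 6.6667 while sellers would supply more, so the quantity traded is 6.6667 at price 148.
CS is the triangle under demand above 148: (1/2)(6.6667)(168 - 148) = 66.6667.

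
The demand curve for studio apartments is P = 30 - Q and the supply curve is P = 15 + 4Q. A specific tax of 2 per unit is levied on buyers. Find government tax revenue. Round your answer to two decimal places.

5.20

Without the tax, 30 - Q = 15 + 4Q so Q* = 3 and P* = 27.
A tax on buyers shifts demand down by 2: (30 - 2) - Q = 15 + 4Q, so Q_t = 2.6. Buyers pay P_b = 27.4; sellers receive P_s = P_b - 2 = 25.4.
Revenue is the tax times quantity traded: 2 x 2.6 = 5.2.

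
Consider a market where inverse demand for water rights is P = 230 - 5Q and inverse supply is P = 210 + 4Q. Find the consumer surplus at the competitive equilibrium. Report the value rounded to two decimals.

Setting demand equal to supply, 20 = 9Q, so Q* = 2.2222 and P* = 218.8889.
The demand choke price is 230, so CS = (1/2)(Q*)(230 - P*) = (1/2)(2.2222)(11.1111) = 12.3457.

12.35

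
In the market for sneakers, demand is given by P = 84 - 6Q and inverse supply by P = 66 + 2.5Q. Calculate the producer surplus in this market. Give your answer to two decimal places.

5.61

Set 84 - 6Q = 66 + 2.5Q, which gives 18 = 8.5Q, so Q* = 2.1176 and P* = 84 - 6(2.1176) = 71.2941.
PS is the area between P* and the supply curve from 0 to Q*: (1/2)(2.1176)(5.2941) = 5.6055.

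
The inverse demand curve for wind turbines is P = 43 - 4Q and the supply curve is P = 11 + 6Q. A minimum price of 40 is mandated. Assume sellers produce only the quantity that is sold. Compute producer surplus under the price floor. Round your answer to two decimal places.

Free-market equilibrium: 43 - 4Q = 11 + 6Q gives Q* = 3.2, P* = 30.2.
At P = 40, buyers demand (43 - 40)/4 = 0.75 while sellers would supply more, so the quantity traded is 0.75 at price 40.
The supply price at Q = 0.75 is 15.5. PS is the trapezoid between 40 and supply over [0, 0.75]: (1/2)[(40 - 11) + (40 - 15.5)](0.75) = 20.0625.

20.06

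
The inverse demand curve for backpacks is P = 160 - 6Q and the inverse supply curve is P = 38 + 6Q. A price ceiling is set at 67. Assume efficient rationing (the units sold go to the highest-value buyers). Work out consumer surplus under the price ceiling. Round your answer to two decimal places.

379.42

Without the control, 160 - 6Q = 38 + 6Q so Q* = 10.1667 and P* = 99.
At P = 67, sellers supply (67 - 38)/6 = 4.8333 while buyers want more, so the quantity traded is 4.8333 at price 67.
The demand price at Q = 4.8333 is 131. CS is the trapezoid between demand and 67 over [0, 4.8333]: (1/2)[(160 - 67) + (131 - 67)](4.8333) = 379.4167.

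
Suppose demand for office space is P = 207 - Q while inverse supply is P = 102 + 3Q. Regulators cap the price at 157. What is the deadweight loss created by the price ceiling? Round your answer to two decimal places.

Without the control, 207 - Q = 102 + 3Q so Q* = 26.25 and P* = 180.75.
At the ceiling price 157, quantity supplied is (157 - 102)/3 = 18.3333; supply is the short side, so Q = 18.3333 trades at P = 157.
At Q = 18.3333 the demand price is 188.6667 and the supply price is 157. Deadweight loss is the triangle between the curves from 18.3333 to 26.25: (1/2)(188.6667 - 157)(26.25 - 18.3333) = 125.3472.

125.35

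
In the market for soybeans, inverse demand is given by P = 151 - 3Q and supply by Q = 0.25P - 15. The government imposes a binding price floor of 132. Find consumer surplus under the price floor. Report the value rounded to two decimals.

Rewriting supply in inverse form: P = 60 + 4Q.
Free-market equilibrium: 151 - 3Q = 60 + 4Q gives Q* = 13, P* = 112.
At the floor price 132, quantity demanded is (151 - 132)/3 = 6.3333; demand is the short side, so Q = 6.3333 trades at P = 132.
CS is the triangle under demand above 132: (1/2)(6.3333)(151 - 132) = 60.1667.

60.17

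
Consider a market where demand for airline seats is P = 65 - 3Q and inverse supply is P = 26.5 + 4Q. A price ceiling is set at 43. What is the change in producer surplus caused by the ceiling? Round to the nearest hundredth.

Free-market equilibrium: 65 - 3Q = 26.5 + 4Q gives Q* = 5.5, P* = 48.5.
At the ceiling price 43, quantity supplied is (43 - 26.5)/4 = 4.125; supply is the short side, so Q = 4.125 trades at P = 43.
PS goes from (1/2)(5.5)(22) = 60.5 to 34.0312 (computed as (43 - 26.5)(4.125) - (1/2)(4)(4.125)^2), a change of -26.4688.

-26.47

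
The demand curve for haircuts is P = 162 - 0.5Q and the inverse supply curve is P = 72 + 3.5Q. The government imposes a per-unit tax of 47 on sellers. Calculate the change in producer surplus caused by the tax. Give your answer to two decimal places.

Pre-tax equilibrium: 162 - 0.5Q = 72 + 3.5Q gives Q* = 22.5, P* = 150.75.
With the tax, sellers need 47 more per unit: 162 - 0.5Q = 72 + 3.5Q + 47, so Q_t = 10.75. Buyers pay P_b = 156.625; sellers receive P_s = P_b - 47 = 109.625.
Producers lose the trapezoid between P_s and P* out to Q_t plus the triangle from Q_t to Q*: change in PS = 202.2344 - 885.9375 = -683.7031.

-683.70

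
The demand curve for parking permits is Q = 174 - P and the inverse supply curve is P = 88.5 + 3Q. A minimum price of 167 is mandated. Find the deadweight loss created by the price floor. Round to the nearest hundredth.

413.28

Rewriting demand in inverse form: P = 174 - Q.
Free-market equilibrium: 174 - Q = 88.5 + 3Q gives Q* = 21.375, P* = 152.625.
At P = 167, buyers demand (174 - 167)/1 = 7 while sellers would supply more, so the quantity traded is 7 at price 167.
At Q = 7 the demand price is 167 and the supply price is 109.5. Deadweight loss is the triangle between the curves from 7 to 21.375: (1/2)(167 - 109.5)(21.375 - 7) = 413.2812.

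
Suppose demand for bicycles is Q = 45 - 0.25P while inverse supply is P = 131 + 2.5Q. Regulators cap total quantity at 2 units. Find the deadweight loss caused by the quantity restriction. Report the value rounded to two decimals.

99.69

Rewriting demand in inverse form: P = 180 - 4Q.
Without the quota, 180 - 4Q = 131 + 2.5Q gives Q* = 7.5385.
At Q = 2 the demand price is 180 - 4(2) = 172 and the supply price is 131 + 2.5(2) = 136.
Deadweight loss is the triangle between the curves from 2 to 7.5385: (1/2)(172 - 136)(7.5385 - 2) = 99.6923.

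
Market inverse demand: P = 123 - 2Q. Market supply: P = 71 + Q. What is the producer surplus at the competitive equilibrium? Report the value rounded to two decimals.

150.22

Equilibrium: 123 - 2Q = 71 + Q, so Q* = 17.3333 and P* = 88.3333.
PS is the area between P* and the supply curve from 0 to Q*: (1/2)(17.3333)(17.3333) = 150.2222.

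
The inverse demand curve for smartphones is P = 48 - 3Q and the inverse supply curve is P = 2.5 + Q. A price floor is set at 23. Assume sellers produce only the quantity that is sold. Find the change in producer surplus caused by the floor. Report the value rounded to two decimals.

71.42

Without the control, 48 - 3Q = 2.5 + Q so Q* = 11.375 and P* = 13.875.
At the floor price 23, quantity demanded is (48 - 23)/3 = 8.3333; demand is the short side, so Q = 8.3333 trades at P = 23.
PS goes from (1/2)(11.375)(11.375) = 64.6953 to 136.1111 (computed as (23 - 2.5)(8.3333) - (1/2)(1)(8.3333)^2), a change of 71.4158.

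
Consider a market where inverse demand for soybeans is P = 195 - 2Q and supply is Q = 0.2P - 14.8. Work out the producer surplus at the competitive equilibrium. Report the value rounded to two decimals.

Rewriting supply in inverse form: P = 74 + 5Q.
Equilibrium: 195 - 2Q = 74 + 5Q, so Q* = 17.2857 and P* = 160.4286.
Producer surplus is the triangle above supply below P*: (1/2)(17.2857)(160.4286 - 74) = (1/2)(17.2857)(86.4286) = 746.9898.

746.99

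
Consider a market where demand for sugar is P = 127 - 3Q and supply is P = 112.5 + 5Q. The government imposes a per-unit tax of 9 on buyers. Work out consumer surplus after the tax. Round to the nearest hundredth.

Pre-tax equilibrium: 127 - 3Q = 112.5 + 5Q gives Q* = 1.8125, P* = 121.5625.
With the tax, buyers' net willingness to pay falls by 9: (127 - 9) - 3Q = 112.5 + 5Q, so Q_t = 0.6875. Buyers pay P_b = 124.9375; sellers receive P_s = P_b - 9 = 115.9375.
CS = (1/2)(Q_t)(127 - P_b) = (1/2)(0.6875)(2.0625) = 0.709.

0.71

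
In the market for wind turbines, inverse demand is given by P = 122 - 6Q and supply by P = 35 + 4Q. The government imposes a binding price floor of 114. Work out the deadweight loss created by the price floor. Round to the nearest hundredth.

Without the control, 122 - 6Q = 35 + 4Q so Q* = 8.7 and P* = 69.8.
At P = 114, buyers demand (122 - 114)/6 = 1.3333 while sellers would supply more, so the quantity traded is 1.3333 at price 114.
The lost-trades triangle has base Q* - 1.3333 = 7.3667 and height equal to the gap between the curves at Q = 1.3333, which is 114 - 40.3333 = 73.6667. DWL = (1/2)(7.3667)(73.6667) = 271.3389.

271.34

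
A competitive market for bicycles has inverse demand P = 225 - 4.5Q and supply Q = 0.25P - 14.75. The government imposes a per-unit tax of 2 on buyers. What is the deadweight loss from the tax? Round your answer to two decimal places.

0.24

Rewriting supply in inverse form: P = 59 + 4Q.
Pre-tax equilibrium: 225 - 4.5Q = 59 + 4Q gives Q* = 19.5294, P* = 137.1176.
With the tax, buyers' net willingness to pay falls by 2: (225 - 2) - 4.5Q = 59 + 4Q, so Q_t = 19.2941. Buyers pay P_b = 138.1765; sellers receive P_s = P_b - 2 = 136.1765.
The welfare triangle lost has base Q* - Q_t = 0.2353 and height t = 2, so DWL = (1/2)(0.2353)(2) = 0.2353.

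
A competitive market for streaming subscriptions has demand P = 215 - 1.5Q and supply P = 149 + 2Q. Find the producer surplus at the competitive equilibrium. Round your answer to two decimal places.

355.59

Equilibrium: 215 - 1.5Q = 149 + 2Q, so Q* = 18.8571 and P* = 186.7143.
The supply curve's price intercept is 149, so PS = (1/2)(Q*)(P* - 149) = (1/2)(18.8571)(37.7143) = 355.5918.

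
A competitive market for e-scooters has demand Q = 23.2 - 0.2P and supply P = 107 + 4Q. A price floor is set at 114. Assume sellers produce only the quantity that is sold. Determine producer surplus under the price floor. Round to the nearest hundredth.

2.48

Rewriting demand in inverse form: P = 116 - 5Q.
Without the control, 116 - 5Q = 107 + 4Q so Q* = 1 and P* = 111.
At the floor price 114, quantity demanded is (116 - 114)/5 = 0.4; demand is the short side, so Q = 0.4 trades at P = 114.
The supply price at Q = 0.4 is 108.6. PS is the trapezoid between 114 and supply over [0, 0.4]: (1/2)[(114 - 107) + (114 - 108.6)](0.4) = 2.48.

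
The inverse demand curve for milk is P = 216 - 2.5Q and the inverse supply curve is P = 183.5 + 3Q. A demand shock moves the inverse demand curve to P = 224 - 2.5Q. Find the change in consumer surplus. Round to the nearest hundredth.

24.13

Initial equilibrium: Q_0 = 5.9091, P_0 = 201.2273; CS_0 = (1/2)(5.9091)(14.7727) = 43.6467, PS_0 = (1/2)(5.9091)(17.7273) = 52.376.
New equilibrium: 224 - 2.5Q = 183.5 + 3Q gives Q_1 = 7.3636, P_1 = 205.5909; CS_1 = 67.7789, PS_1 = 81.3347.
Change in consumer surplus = 67.7789 - 43.6467 = 24.1322.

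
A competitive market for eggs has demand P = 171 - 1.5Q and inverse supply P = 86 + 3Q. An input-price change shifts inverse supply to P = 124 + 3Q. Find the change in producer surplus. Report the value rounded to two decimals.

Initial equilibrium: Q_0 = 18.8889, P_0 = 142.6667; CS_0 = (1/2)(18.8889)(28.3333) = 267.5926, PS_0 = (1/2)(18.8889)(56.6667) = 535.1852.
New equilibrium: 171 - 1.5Q = 124 + 3Q gives Q_1 = 10.4444, P_1 = 155.3333; CS_1 = 81.8148, PS_1 = 163.6296.
Change in producer surplus = 163.6296 - 535.1852 = -371.5556.

-371.56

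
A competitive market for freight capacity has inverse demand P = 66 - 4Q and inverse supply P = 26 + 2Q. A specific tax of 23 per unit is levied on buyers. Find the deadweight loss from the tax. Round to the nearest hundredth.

Pre-tax equilibrium: 66 - 4Q = 26 + 2Q gives Q* = 6.6667, P* = 39.3333.
With the tax, buyers' net willingness to pay falls by 23: (66 - 23) - 4Q = 26 + 2Q, so Q_t = 2.8333. Buyers pay P_b = 54.6667; sellers receive P_s = P_b - 23 = 31.6667.
The welfare triangle lost has base Q* - Q_t = 3.8333 and height t = 23, so DWL = (1/2)(3.8333)(23) = 44.0833.

44.08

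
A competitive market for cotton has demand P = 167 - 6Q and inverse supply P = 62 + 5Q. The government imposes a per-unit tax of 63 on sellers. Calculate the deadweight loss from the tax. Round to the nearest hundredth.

180.41

Without the tax, 167 - 6Q = 62 + 5Q so Q* = 9.5455 and P* = 109.7273.
A tax on sellers shifts supply up by 63: 167 - 6Q = 62 + 5Q + 63, so Q_t = 3.8182. Buyers pay P_b = 144.0909; sellers receive P_s = P_b - 63 = 81.0909.
Deadweight loss is the triangle between the curves from Q_t to Q*: (1/2)(9.5455 - 3.8182)(63) = 180.4091.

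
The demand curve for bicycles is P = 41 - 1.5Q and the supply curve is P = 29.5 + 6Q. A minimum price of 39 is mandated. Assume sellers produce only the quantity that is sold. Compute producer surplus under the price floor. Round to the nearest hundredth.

Without the control, 41 - 1.5Q = 29.5 + 6Q so Q* = 1.5333 and P* = 38.7.
At P = 39, buyers demand (41 - 39)/1.5 = 1.3333 while sellers would supply more, so the quantity traded is 1.3333 at price 39.
The supply price at Q = 1.3333 is 37.5. PS is the trapezoid between 39 and supply over [0, 1.3333]: (1/2)[(39 - 29.5) + (39 - 37.5)](1.3333) = 7.3333.

7.33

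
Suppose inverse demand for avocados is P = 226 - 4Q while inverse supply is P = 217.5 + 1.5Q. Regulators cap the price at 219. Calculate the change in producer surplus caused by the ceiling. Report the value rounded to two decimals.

-1.04

Free-market equilibrium: 226 - 4Q = 217.5 + 1.5Q gives Q* = 1.5455, P* = 219.8182.
At the ceiling price 219, quantity supplied is (219 - 217.5)/1.5 = 1; supply is the short side, so Q = 1 trades at P = 219.
PS goes from (1/2)(1.5455)(2.3182) = 1.7913 to 0.75 (computed as (219 - 217.5)(1) - (1/2)(1.5)(1)^2), a change of -1.0413.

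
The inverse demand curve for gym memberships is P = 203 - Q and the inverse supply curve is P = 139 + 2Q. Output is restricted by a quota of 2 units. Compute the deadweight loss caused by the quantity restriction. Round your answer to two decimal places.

Without the quota, 203 - Q = 139 + 2Q gives Q* = 21.3333.
At Q = 2 the demand price is 203 - (2) = 201 and the supply price is 139 + 2(2) = 143.
Deadweight loss is the triangle between the curves from 2 to 21.3333: (1/2)(201 - 143)(21.3333 - 2) = 560.6667.

560.67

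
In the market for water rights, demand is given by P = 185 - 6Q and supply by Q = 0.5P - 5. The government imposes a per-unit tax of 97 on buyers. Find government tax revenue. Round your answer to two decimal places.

945.75

Rewriting supply in inverse form: P = 10 + 2Q.
Without the tax, 185 - 6Q = 10 + 2Q so Q* = 21.875 and P* = 53.75.
A tax on buyers shifts demand down by 97: (185 - 97) - 6Q = 10 + 2Q, so Q_t = 9.75. Buyers pay P_b = 126.5; sellers receive P_s = P_b - 97 = 29.5.
Tax revenue = t x Q_t = 97 x 9.75 = 945.75.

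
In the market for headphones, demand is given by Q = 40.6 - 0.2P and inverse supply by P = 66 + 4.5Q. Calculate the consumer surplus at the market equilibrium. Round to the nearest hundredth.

Rewriting demand in inverse form: P = 203 - 5Q.
Set 203 - 5Q = 66 + 4.5Q, which gives 137 = 9.5Q, so Q* = 14.4211 and P* = 203 - 5(14.4211) = 130.8947.
Consumer surplus is the triangle under demand above P*: (1/2)(14.4211)(203 - 130.8947) = (1/2)(14.4211)(72.1053) = 519.9169.

519.92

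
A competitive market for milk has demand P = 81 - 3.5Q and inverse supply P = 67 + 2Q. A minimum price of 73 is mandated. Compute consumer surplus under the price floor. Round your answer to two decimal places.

9.14

Free-market equilibrium: 81 - 3.5Q = 67 + 2Q gives Q* = 2.5455, P* = 72.0909.
At P = 73, buyers demand (81 - 73)/3.5 = 2.2857 while sellers would supply more, so the quantity traded is 2.2857 at price 73.
CS is the triangle under demand above 73: (1/2)(2.2857)(81 - 73) = 9.1429.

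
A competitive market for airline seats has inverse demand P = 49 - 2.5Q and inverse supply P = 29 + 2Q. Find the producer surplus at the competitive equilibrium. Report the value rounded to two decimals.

Equilibrium: 49 - 2.5Q = 29 + 2Q, so Q* = 4.4444 and P* = 37.8889.
PS is the area between P* and the supply curve from 0 to Q*: (1/2)(4.4444)(8.8889) = 19.7531.

19.75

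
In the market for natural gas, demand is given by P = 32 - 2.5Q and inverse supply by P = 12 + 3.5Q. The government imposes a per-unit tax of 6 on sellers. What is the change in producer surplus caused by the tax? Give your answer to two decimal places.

Without the tax, 32 - 2.5Q = 12 + 3.5Q so Q* = 3.3333 and P* = 23.6667.
A tax on sellers shifts supply up by 6: 32 - 2.5Q = 12 + 3.5Q + 6, so Q_t = 2.3333. Buyers pay P_b = 26.1667; sellers receive P_s = P_b - 6 = 20.1667.
Producers lose the trapezoid between P_s and P* out to Q_t plus the triangle from Q_t to Q*: change in PS = 9.5278 - 19.4444 = -9.9167.

-9.92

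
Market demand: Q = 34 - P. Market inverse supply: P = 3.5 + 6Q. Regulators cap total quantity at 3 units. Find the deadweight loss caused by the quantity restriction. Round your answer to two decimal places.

6.45

Rewriting demand in inverse form: P = 34 - Q.
Without the quota, 34 - Q = 3.5 + 6Q gives Q* = 4.3571.
At Q = 3 the demand price is 34 - (3) = 31 and the supply price is 3.5 + 6(3) = 21.5.
Deadweight loss is the triangle between the curves from 3 to 4.3571: (1/2)(31 - 21.5)(4.3571 - 3) = 6.4464.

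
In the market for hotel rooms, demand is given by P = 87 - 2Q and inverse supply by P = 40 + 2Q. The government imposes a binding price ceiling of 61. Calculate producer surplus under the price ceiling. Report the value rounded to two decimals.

Free-market equilibrium: 87 - 2Q = 40 + 2Q gives Q* = 11.75, P* = 63.5.
At the ceiling price 61, quantity supplied is (61 - 40)/2 = 10.5; supply is the short side, so Q = 10.5 trades at P = 61.
PS is the triangle above supply below 61: (1/2)(10.5)(61 - 40) = 110.25.

110.25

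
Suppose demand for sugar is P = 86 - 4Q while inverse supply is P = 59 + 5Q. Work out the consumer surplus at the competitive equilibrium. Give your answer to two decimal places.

Setting demand equal to supply, 27 = 9Q, so Q* = 3 and P* = 74.
CS is the area between the demand curve and P* from 0 to Q*: (1/2)(3)(12) = 18.

18.00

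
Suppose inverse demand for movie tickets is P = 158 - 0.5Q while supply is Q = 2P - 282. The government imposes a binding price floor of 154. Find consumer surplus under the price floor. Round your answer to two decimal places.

16.00

Rewriting supply in inverse form: P = 141 + 0.5Q.
Free-market equilibrium: 158 - 0.5Q = 141 + 0.5Q gives Q* = 17, P* = 149.5.
At P = 154, buyers demand (158 - 154)/0.5 = 8 while sellers would supply more, so the quantity traded is 8 at price 154.
CS is the triangle under demand above 154: (1/2)(8)(158 - 154) = 16.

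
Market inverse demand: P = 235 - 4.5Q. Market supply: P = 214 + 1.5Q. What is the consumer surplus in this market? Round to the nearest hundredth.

27.56

Set 235 - 4.5Q = 214 + 1.5Q, which gives 21 = 6Q, so Q* = 3.5 and P* = 235 - 4.5(3.5) = 219.25.
The demand choke price is 235, so CS = (1/2)(Q*)(235 - P*) = (1/2)(3.5)(15.75) = 27.5625.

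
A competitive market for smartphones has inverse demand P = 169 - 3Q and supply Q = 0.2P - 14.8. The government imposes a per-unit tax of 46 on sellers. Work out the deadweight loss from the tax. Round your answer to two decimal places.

Rewriting supply in inverse form: P = 74 + 5Q.
Without the tax, 169 - 3Q = 74 + 5Q so Q* = 11.875 and P* = 133.375.
A tax on sellers shifts supply up by 46: 169 - 3Q = 74 + 5Q + 46, so Q_t = 6.125. Buyers pay P_b = 150.625; sellers receive P_s = P_b - 46 = 104.625.
The welfare triangle lost has base Q* - Q_t = 5.75 and height t = 46, so DWL = (1/2)(5.75)(46) = 132.25.

132.25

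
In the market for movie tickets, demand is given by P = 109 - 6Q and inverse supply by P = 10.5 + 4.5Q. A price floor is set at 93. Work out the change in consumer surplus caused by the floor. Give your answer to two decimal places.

Without the control, 109 - 6Q = 10.5 + 4.5Q so Q* = 9.381 and P* = 52.7143.
At the floor price 93, quantity demanded is (109 - 93)/6 = 2.6667; demand is the short side, so Q = 2.6667 trades at P = 93.
CS goes from (1/2)(9.381)(56.2857) = 264.0068 to 21.3333 (computed as (109 - 93)(2.6667) - (1/2)(6)(2.6667)^2), a change of -242.6735.

-242.67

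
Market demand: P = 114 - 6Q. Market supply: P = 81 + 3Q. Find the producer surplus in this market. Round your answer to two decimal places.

Setting demand equal to supply, 33 = 9Q, so Q* = 3.6667 and P* = 92.
PS is the area between P* and the supply curve from 0 to Q*: (1/2)(3.6667)(11) = 20.1667.

20.17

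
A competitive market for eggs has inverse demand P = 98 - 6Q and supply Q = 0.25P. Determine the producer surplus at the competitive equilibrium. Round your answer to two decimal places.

Rewriting supply in inverse form: P = 4Q.
Equilibrium: 98 - 6Q = 4Q, so Q* = 9.8 and P* = 39.2.
Producer surplus is the triangle above supply below P*: (1/2)(9.8)(39.2 - 0) = (1/2)(9.8)(39.2) = 192.08.

192.08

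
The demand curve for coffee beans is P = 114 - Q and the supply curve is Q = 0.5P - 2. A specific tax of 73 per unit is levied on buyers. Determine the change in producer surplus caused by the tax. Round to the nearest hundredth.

Rewriting supply in inverse form: P = 4 + 2Q.
Pre-tax equilibrium: 114 - Q = 4 + 2Q gives Q* = 36.6667, P* = 77.3333.
With the tax, buyers' net willingness to pay falls by 73: (114 - 73) - Q = 4 + 2Q, so Q_t = 12.3333. Buyers pay P_b = 101.6667; sellers receive P_s = P_b - 73 = 28.6667.
Producers lose the trapezoid between P_s and P* out to Q_t plus the triangle from Q_t to Q*: change in PS = 152.1111 - 1344.4444 = -1192.3333.

-1192.33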